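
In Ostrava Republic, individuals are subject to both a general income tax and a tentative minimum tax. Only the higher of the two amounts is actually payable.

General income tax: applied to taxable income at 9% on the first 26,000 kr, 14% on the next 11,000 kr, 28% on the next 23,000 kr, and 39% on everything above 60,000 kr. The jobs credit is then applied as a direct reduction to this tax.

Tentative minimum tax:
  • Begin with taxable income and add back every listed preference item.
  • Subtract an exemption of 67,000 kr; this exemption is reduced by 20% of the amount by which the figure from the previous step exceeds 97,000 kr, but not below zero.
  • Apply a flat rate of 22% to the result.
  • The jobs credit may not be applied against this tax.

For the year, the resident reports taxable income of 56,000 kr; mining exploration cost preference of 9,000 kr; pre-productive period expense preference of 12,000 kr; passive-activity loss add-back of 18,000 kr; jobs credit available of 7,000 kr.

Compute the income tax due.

Tentative minimum tax:
  Adjusted income: 56,000 kr + 9,000 kr + 12,000 kr + 18,000 kr = 95,000 kr
  Exemption: 95,000 kr ≤ 97,000 kr, so full 67,000 kr applies
  Base: 95,000 kr − 67,000 kr = 28,000 kr
  28,000 kr × 22% = 6,160 kr

General income tax:
  26,000 kr × 9% = 2,340 kr
  11,000 kr × 14% = 1,540 kr
  19,000 kr × 28% = 5,320 kr
  → 9,200 kr
  Less jobs credit 7,000 kr → 2,200 kr

6,160 kr > 2,200 kr, so the tentative minimum tax is the binding amount.

6,160 kr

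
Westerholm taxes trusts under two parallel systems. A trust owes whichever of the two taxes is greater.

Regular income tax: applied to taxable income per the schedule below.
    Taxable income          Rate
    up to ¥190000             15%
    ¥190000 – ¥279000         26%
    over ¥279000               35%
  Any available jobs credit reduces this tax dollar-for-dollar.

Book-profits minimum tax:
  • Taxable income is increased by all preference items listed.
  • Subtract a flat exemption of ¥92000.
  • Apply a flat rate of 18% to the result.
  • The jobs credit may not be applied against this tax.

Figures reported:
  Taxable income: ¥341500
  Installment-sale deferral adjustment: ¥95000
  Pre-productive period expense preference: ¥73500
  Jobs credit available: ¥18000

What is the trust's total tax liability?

Book-profits minimum tax:
  Adjusted income: ¥341500 + ¥95000 + ¥73500 = ¥510000
  Less exemption ¥92000 → base ¥418000
  ¥418000 × 18% = ¥75240

Regular income tax:
  ¥190000 × 15% = ¥28500
  ¥89000 × 26% = ¥23140
  ¥62500 × 35% = ¥21875
  → ¥73515
  Less jobs credit ¥18000 → ¥55515

¥75240 > ¥55515, so the book-profits minimum tax is the binding amount.

¥75240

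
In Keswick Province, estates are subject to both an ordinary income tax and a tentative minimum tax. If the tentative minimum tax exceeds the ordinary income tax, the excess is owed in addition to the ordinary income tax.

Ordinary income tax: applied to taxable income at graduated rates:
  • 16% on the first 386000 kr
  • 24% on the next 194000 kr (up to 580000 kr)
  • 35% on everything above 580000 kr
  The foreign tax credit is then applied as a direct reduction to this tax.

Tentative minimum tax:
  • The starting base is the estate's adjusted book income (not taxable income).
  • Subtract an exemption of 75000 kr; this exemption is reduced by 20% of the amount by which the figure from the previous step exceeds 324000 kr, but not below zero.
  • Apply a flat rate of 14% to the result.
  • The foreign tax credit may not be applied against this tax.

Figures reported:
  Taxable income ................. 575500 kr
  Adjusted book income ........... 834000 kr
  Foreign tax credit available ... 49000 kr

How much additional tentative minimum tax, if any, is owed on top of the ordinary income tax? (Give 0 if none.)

Ordinary income tax:
  386000 kr × 16% = 61760 kr
  189500 kr × 24% = 45480 kr
  → 107240 kr
  Less foreign tax credit 49000 kr → 58240 kr

Tentative minimum tax:
  Base (adjusted book income): 834000 kr
  Exemption: 20% × (834000 kr − 324000 kr) = 102000 kr ≥ 75000 kr, so the exemption is fully phased out
  Base: 834000 kr − 0 kr = 834000 kr
  834000 kr × 14% = 116760 kr

Excess of tentative minimum tax over ordinary income tax: 116760 kr − 58240 kr = 58520 kr.

58520 kr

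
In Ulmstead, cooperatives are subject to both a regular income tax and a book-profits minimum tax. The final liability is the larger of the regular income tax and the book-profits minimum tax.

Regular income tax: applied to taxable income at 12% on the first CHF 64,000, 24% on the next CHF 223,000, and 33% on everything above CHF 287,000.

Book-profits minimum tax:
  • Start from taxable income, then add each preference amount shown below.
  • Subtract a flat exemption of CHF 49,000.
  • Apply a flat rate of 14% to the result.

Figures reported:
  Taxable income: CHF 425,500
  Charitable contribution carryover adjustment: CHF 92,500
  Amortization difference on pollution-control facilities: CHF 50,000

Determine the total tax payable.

Regular income tax:
  CHF 64,000 × 12% = CHF 7,680
  CHF 223,000 × 24% = CHF 53,520
  CHF 138,500 × 33% = CHF 45,705
  → CHF 106,905

Book-profits minimum tax:
  Adjusted income: CHF 425,500 + CHF 92,500 + CHF 50,000 = CHF 568,000
  Less exemption CHF 49,000 → base CHF 519,000
  CHF 519,000 × 14% = CHF 72,660

CHF 106,905 > CHF 72,660, so the regular income tax governs.

CHF 106,905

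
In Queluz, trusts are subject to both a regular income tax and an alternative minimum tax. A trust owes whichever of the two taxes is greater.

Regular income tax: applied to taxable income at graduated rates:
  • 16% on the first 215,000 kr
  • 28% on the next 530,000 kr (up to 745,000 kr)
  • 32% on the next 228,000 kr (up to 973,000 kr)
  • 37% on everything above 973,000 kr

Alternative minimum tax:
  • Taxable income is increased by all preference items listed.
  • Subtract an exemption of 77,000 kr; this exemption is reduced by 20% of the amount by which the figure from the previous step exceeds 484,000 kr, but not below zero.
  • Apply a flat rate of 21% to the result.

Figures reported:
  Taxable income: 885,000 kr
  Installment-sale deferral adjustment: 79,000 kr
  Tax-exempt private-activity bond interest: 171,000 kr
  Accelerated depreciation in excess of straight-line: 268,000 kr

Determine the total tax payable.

Alternative minimum tax:
  Adjusted income: 885,000 kr + 79,000 kr + 171,000 kr + 268,000 kr = 1,403,000 kr
  Exemption: 20% × (1,403,000 kr − 484,000 kr) = 183,800 kr ≥ 77,000 kr, so the exemption is fully phased out
  Base: 1,403,000 kr − 0 kr = 1,403,000 kr
  1,403,000 kr × 21% = 294,630 kr

Regular income tax:
  215,000 kr × 16% = 34,400 kr
  530,000 kr × 28% = 148,400 kr
  140,000 kr × 32% = 44,800 kr
  → 227,600 kr

294,630 kr > 227,600 kr, so the alternative minimum tax is the binding amount.

294,630 kr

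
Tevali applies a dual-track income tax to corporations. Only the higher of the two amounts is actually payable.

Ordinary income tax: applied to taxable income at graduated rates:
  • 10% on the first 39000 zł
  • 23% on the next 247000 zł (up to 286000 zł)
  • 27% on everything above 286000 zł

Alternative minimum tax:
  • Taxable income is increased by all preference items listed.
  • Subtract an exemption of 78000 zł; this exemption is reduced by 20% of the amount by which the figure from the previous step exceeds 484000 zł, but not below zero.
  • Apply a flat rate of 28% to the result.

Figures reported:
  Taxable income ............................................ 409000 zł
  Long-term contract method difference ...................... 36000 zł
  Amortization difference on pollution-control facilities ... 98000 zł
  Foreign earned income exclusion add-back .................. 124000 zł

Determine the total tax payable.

Alternative minimum tax:
  Adjusted income: 409000 zł + 36000 zł + 98000 zł + 124000 zł = 667000 zł
  Exemption: 78000 zł − 20% × (667000 zł − 484000 zł) = 78000 zł − 36600 zł = 41400 zł
  Base: 667000 zł − 41400 zł = 625600 zł
  625600 zł × 28% = 175168 zł

Ordinary income tax:
  39000 zł × 10% = 3900 zł
  247000 zł × 23% = 56810 zł
  123000 zł × 27% = 33210 zł
  → 93920 zł

175168 zł > 93920 zł, so the alternative minimum tax is the binding amount.

175168 zł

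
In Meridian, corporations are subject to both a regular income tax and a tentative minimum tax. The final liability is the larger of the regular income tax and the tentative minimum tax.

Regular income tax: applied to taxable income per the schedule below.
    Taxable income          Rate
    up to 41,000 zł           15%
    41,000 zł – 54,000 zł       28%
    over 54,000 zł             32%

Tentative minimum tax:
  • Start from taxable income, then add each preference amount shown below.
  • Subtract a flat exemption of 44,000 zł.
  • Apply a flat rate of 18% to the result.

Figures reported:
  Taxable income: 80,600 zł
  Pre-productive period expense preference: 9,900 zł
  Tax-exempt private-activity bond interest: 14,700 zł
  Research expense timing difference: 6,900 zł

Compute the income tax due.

Regular income tax:
  41,000 zł × 15% = 6,150 zł
  13,000 zł × 28% = 3,640 zł
  26,600 zł × 32% = 8,512 zł
  → 18,302 zł

Tentative minimum tax:
  Adjusted income: 80,600 zł + 9,900 zł + 14,700 zł + 6,900 zł = 112,100 zł
  Less exemption 44,000 zł → base 68,100 zł
  68,100 zł × 18% = 12,258 zł

18,302 zł > 12,258 zł, so the regular income tax governs.

18,302 zł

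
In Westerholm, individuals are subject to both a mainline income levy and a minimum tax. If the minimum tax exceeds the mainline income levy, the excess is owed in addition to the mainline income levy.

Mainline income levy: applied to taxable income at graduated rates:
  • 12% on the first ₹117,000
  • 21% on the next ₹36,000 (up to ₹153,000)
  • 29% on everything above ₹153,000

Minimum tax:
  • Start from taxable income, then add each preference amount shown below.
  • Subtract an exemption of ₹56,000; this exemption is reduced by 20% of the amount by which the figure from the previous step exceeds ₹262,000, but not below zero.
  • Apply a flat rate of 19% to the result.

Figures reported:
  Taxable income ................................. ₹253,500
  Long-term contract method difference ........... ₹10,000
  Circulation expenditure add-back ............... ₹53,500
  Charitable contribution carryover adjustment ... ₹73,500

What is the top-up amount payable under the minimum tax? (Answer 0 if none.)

Minimum tax:
  Adjusted income: ₹253,500 + ₹10,000 + ₹53,500 + ₹73,500 = ₹390,500
  Exemption: ₹56,000 − 20% × (₹390,500 − ₹262,000) = ₹56,000 − ₹25,700 = ₹30,300
  Base: ₹390,500 − ₹30,300 = ₹360,200
  ₹360,200 × 19% = ₹68,438

Mainline income levy:
  ₹117,000 × 12% = ₹14,040
  ₹36,000 × 21% = ₹7,560
  ₹100,500 × 29% = ₹29,145
  → ₹50,745

Excess of minimum tax over mainline income levy: ₹68,438 − ₹50,745 = ₹17,693.

₹17,693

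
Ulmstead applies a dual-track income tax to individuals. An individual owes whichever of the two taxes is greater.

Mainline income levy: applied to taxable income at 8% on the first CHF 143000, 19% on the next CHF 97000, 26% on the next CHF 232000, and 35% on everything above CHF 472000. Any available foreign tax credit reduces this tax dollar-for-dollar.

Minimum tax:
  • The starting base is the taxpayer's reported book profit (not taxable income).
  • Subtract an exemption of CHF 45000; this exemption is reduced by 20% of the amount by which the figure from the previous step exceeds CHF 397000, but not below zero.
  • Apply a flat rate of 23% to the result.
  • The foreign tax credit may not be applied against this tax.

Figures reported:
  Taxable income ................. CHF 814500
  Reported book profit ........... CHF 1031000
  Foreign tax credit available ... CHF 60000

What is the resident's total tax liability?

CHF 237130

Minimum tax:
  Base (reported book profit): CHF 1031000
  Exemption: 20% × (CHF 1031000 − CHF 397000) = CHF 126800 ≥ CHF 45000, so the exemption is fully phased out
  Base: CHF 1031000 − CHF 0 = CHF 1031000
  CHF 1031000 × 23% = CHF 237130

Mainline income levy:
  CHF 143000 × 8% = CHF 11440
  CHF 97000 × 19% = CHF 18430
  CHF 232000 × 26% = CHF 60320
  CHF 342500 × 35% = CHF 119875
  → CHF 210065
  Less foreign tax credit CHF 60000 → CHF 150065

CHF 237130 > CHF 150065, so the minimum tax is the binding amount.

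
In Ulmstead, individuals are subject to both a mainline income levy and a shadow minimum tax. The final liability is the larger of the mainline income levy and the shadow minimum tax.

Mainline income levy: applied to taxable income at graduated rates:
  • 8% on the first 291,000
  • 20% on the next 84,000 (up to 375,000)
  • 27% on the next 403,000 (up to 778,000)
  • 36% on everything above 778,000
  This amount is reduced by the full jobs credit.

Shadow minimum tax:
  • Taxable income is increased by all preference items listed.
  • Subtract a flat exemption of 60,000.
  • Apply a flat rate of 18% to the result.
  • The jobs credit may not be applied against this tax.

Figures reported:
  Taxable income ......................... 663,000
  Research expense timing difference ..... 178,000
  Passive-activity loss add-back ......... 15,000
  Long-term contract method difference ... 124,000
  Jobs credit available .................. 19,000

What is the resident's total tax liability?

Shadow minimum tax:
  Adjusted income: 663,000 + 178,000 + 15,000 + 124,000 = 980,000
  Less exemption 60,000 → base 920,000
  920,000 × 18% = 165,600

Mainline income levy:
  291,000 × 8% = 23,280
  84,000 × 20% = 16,800
  288,000 × 27% = 77,760
  → 117,840
  Less jobs credit 19,000 → 98,840

165,600 > 98,840, so the shadow minimum tax is the binding amount.

165,600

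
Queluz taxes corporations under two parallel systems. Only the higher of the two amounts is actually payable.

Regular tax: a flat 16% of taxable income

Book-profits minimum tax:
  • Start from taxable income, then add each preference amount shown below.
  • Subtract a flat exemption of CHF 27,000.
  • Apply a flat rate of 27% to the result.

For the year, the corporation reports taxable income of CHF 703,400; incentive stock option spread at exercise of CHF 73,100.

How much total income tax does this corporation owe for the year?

CHF 202,365

Book-profits minimum tax:
  Adjusted income: CHF 703,400 + CHF 73,100 = CHF 776,500
  Less exemption CHF 27,000 → base CHF 749,500
  CHF 749,500 × 27% = CHF 202,365

Regular tax:
  CHF 703,400 × 16% = CHF 112,544

CHF 202,365 > CHF 112,544, so the book-profits minimum tax is the binding amount.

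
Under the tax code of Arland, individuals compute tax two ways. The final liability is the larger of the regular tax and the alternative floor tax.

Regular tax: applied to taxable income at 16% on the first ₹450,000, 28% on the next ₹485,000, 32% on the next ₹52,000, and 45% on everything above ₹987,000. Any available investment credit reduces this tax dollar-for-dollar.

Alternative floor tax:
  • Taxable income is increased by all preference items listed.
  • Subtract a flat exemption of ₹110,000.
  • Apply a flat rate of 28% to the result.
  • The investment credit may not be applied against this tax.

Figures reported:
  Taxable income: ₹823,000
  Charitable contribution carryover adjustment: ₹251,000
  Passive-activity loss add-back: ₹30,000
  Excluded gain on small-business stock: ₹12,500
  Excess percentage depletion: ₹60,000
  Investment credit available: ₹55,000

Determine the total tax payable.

₹298,620

Alternative floor tax:
  Adjusted income: ₹823,000 + ₹251,000 + ₹30,000 + ₹12,500 + ₹60,000 = ₹1,176,500
  Less exemption ₹110,000 → base ₹1,066,500
  ₹1,066,500 × 28% = ₹298,620

Regular tax:
  ₹450,000 × 16% = ₹72,000
  ₹373,000 × 28% = ₹104,440
  → ₹176,440
  Less investment credit ₹55,000 → ₹121,440

₹298,620 > ₹121,440, so the alternative floor tax is the binding amount.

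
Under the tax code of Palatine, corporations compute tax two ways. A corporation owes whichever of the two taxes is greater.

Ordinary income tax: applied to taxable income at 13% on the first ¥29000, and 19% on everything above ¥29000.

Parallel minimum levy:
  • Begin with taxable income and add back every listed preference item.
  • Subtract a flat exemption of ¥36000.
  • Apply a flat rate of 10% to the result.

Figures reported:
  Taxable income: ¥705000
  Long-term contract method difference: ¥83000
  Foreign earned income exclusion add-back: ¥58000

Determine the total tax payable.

¥132210

Parallel minimum levy:
  Adjusted income: ¥705000 + ¥83000 + ¥58000 = ¥846000
  Less exemption ¥36000 → base ¥810000
  ¥810000 × 10% = ¥81000

Ordinary income tax:
  ¥29000 × 13% = ¥3770
  ¥676000 × 19% = ¥128440
  → ¥132210

¥132210 > ¥81000, so the ordinary income tax governs.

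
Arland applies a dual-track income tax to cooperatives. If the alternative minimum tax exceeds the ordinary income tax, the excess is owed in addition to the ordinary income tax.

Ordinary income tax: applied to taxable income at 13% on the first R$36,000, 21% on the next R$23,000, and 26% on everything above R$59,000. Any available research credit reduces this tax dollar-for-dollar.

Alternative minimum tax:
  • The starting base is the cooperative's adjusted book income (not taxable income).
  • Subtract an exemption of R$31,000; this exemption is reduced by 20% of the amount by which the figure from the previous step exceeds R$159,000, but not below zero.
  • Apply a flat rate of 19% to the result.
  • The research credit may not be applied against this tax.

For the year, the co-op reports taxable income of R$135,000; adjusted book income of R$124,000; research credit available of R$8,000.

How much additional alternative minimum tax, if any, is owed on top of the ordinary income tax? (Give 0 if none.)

Ordinary income tax:
  R$36,000 × 13% = R$4,680
  R$23,000 × 21% = R$4,830
  R$76,000 × 26% = R$19,760
  → R$29,270
  Less research credit R$8,000 → R$21,270

Alternative minimum tax:
  Base (adjusted book income): R$124,000
  Exemption: R$124,000 ≤ R$159,000, so full R$31,000 applies
  Base: R$124,000 − R$31,000 = R$93,000
  R$93,000 × 19% = R$17,670

R$17,670 ≤ R$21,270, so no add-on is due.

R$0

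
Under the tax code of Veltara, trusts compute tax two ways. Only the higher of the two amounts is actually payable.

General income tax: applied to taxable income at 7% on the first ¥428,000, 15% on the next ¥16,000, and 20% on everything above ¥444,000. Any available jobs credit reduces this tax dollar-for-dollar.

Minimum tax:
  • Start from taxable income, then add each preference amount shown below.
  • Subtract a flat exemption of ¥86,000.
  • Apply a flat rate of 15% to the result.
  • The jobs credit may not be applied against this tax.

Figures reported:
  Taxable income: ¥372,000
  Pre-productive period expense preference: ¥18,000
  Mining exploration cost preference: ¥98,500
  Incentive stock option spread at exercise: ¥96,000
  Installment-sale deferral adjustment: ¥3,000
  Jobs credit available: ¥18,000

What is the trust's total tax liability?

¥75,225

Minimum tax:
  Adjusted income: ¥372,000 + ¥18,000 + ¥98,500 + ¥96,000 + ¥3,000 = ¥587,500
  Less exemption ¥86,000 → base ¥501,500
  ¥501,500 × 15% = ¥75,225

General income tax:
  ¥372,000 × 7% = ¥26,040
  Less jobs credit ¥18,000 → ¥8,040

¥75,225 > ¥8,040, so the minimum tax is the binding amount.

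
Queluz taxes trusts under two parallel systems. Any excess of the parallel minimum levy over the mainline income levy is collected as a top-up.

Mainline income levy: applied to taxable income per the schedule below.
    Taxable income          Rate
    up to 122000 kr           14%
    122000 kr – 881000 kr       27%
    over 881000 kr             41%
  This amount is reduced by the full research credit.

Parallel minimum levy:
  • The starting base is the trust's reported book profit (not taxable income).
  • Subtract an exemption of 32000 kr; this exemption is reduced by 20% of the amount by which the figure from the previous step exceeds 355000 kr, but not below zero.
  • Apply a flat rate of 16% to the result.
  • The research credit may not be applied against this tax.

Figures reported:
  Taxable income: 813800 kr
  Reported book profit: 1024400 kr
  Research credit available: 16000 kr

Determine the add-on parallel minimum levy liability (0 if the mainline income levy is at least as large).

Parallel minimum levy:
  Base (reported book profit): 1024400 kr
  Exemption: 20% × (1024400 kr − 355000 kr) = 133880 kr ≥ 32000 kr, so the exemption is fully phased out
  Base: 1024400 kr − 0 kr = 1024400 kr
  1024400 kr × 16% = 163904 kr

Mainline income levy:
  122000 kr × 14% = 17080 kr
  691800 kr × 27% = 186786 kr
  → 203866 kr
  Less research credit 16000 kr → 187866 kr

163904 kr ≤ 187866 kr, so no add-on is due.

0 kr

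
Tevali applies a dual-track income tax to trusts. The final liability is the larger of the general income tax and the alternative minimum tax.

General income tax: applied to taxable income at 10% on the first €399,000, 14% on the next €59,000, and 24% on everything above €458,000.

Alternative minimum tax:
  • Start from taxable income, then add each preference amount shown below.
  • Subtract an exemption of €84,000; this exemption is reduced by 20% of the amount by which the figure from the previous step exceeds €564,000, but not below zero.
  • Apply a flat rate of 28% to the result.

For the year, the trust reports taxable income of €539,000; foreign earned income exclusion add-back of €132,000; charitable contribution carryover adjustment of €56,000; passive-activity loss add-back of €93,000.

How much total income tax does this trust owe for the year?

€220,416

Alternative minimum tax:
  Adjusted income: €539,000 + €132,000 + €56,000 + €93,000 = €820,000
  Exemption: €84,000 − 20% × (€820,000 − €564,000) = €84,000 − €51,200 = €32,800
  Base: €820,000 − €32,800 = €787,200
  €787,200 × 28% = €220,416

General income tax:
  €399,000 × 10% = €39,900
  €59,000 × 14% = €8,260
  €81,000 × 24% = €19,440
  → €67,600

€220,416 > €67,600, so the alternative minimum tax is the binding amount.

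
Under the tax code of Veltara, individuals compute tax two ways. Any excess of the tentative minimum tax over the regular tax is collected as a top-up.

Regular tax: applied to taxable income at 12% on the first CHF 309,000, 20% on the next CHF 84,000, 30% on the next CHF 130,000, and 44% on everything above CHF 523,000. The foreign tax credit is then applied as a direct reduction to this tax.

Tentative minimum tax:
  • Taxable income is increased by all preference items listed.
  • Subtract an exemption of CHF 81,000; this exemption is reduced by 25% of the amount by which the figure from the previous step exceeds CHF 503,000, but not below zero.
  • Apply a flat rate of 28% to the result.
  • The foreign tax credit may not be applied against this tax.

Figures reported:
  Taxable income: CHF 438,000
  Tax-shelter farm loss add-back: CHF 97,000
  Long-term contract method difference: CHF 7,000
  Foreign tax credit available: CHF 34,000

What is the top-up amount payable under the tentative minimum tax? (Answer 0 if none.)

Tentative minimum tax:
  Adjusted income: CHF 438,000 + CHF 97,000 + CHF 7,000 = CHF 542,000
  Exemption: CHF 81,000 − 25% × (CHF 542,000 − CHF 503,000) = CHF 81,000 − CHF 9,750 = CHF 71,250
  Base: CHF 542,000 − CHF 71,250 = CHF 470,750
  CHF 470,750 × 28% = CHF 131,810

Regular tax:
  CHF 309,000 × 12% = CHF 37,080
  CHF 84,000 × 20% = CHF 16,800
  CHF 45,000 × 30% = CHF 13,500
  → CHF 67,380
  Less foreign tax credit CHF 34,000 → CHF 33,380

Excess of tentative minimum tax over regular tax: CHF 131,810 − CHF 33,380 = CHF 98,430.

CHF 98,430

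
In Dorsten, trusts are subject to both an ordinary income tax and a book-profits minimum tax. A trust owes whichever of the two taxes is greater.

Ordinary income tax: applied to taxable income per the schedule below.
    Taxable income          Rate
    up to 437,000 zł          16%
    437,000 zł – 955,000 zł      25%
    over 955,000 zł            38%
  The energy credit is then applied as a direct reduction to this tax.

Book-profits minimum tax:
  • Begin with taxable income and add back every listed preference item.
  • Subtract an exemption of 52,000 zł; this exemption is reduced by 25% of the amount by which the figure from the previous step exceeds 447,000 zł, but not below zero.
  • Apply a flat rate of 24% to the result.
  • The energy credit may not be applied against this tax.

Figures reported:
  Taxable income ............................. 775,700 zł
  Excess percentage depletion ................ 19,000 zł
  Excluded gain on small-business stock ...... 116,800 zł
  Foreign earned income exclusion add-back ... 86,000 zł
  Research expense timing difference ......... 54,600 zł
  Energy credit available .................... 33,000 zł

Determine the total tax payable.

Ordinary income tax:
  437,000 zł × 16% = 69,920 zł
  338,700 zł × 25% = 84,675 zł
  → 154,595 zł
  Less energy credit 33,000 zł → 121,595 zł

Book-profits minimum tax:
  Adjusted income: 775,700 zł + 19,000 zł + 116,800 zł + 86,000 zł + 54,600 zł = 1,052,100 zł
  Exemption: 25% × (1,052,100 zł − 447,000 zł) = 151,275 zł ≥ 52,000 zł, so the exemption is fully phased out
  Base: 1,052,100 zł − 0 zł = 1,052,100 zł
  1,052,100 zł × 24% = 252,504 zł

252,504 zł > 121,595 zł, so the book-profits minimum tax is the binding amount.

252,504 zł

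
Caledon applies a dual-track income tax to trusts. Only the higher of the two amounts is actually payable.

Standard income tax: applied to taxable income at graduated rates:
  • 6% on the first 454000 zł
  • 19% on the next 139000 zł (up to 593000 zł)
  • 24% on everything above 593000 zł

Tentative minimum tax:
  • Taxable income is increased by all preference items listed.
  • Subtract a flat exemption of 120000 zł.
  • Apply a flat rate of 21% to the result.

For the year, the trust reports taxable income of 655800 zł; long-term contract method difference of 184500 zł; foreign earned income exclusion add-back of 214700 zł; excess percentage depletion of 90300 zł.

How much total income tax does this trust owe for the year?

215313 zł

Tentative minimum tax:
  Adjusted income: 655800 zł + 184500 zł + 214700 zł + 90300 zł = 1145300 zł
  Less exemption 120000 zł → base 1025300 zł
  1025300 zł × 21% = 215313 zł

Standard income tax:
  454000 zł × 6% = 27240 zł
  139000 zł × 19% = 26410 zł
  62800 zł × 24% = 15072 zł
  → 68722 zł

215313 zł > 68722 zł, so the tentative minimum tax is the binding amount.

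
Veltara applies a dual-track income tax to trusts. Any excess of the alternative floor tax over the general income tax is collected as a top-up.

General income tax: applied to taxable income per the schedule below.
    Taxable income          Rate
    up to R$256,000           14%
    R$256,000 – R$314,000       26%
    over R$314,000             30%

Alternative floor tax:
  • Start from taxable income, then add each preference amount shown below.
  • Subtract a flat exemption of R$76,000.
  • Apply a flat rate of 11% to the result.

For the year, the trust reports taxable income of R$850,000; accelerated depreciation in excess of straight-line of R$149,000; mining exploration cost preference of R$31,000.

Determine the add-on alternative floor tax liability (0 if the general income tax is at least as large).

Alternative floor tax:
  Adjusted income: R$850,000 + R$149,000 + R$31,000 = R$1,030,000
  Less exemption R$76,000 → base R$954,000
  R$954,000 × 11% = R$104,940

General income tax:
  R$256,000 × 14% = R$35,840
  R$58,000 × 26% = R$15,080
  R$536,000 × 30% = R$160,800
  → R$211,720

R$104,940 ≤ R$211,720, so no add-on is due.

R$0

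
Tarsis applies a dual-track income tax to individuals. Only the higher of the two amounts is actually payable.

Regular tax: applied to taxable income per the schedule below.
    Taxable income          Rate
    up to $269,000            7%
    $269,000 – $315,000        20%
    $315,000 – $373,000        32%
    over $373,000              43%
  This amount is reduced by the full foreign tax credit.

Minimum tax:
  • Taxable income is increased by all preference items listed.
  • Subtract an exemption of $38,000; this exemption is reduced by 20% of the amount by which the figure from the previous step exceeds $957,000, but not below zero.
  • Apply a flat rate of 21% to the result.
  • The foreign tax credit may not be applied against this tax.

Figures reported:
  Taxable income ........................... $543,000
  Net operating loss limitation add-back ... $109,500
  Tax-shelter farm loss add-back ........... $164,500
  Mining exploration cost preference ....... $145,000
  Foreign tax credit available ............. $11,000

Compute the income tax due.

$194,250

Minimum tax:
  Adjusted income: $543,000 + $109,500 + $164,500 + $145,000 = $962,000
  Exemption: $38,000 − 20% × ($962,000 − $957,000) = $38,000 − $1,000 = $37,000
  Base: $962,000 − $37,000 = $925,000
  $925,000 × 21% = $194,250

Regular tax:
  $269,000 × 7% = $18,830
  $46,000 × 20% = $9,200
  $58,000 × 32% = $18,560
  $170,000 × 43% = $73,100
  → $119,690
  Less foreign tax credit $11,000 → $108,690

$194,250 > $108,690, so the minimum tax is the binding amount.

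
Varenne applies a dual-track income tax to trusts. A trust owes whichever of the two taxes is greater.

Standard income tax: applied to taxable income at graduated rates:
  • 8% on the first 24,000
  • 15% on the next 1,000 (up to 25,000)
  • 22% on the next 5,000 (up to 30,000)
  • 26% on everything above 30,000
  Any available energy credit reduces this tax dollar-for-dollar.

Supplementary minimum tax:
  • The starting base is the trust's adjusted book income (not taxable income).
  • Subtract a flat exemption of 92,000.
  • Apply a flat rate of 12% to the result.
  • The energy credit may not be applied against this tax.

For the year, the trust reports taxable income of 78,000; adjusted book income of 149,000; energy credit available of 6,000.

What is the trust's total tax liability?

9,650

Supplementary minimum tax:
  Base (adjusted book income): 149,000
  Less exemption 92,000 → base 57,000
  57,000 × 12% = 6,840

Standard income tax:
  24,000 × 8% = 1,920
  1,000 × 15% = 150
  5,000 × 22% = 1,100
  48,000 × 26% = 12,480
  → 15,650
  Less energy credit 6,000 → 9,650

9,650 > 6,840, so the standard income tax governs.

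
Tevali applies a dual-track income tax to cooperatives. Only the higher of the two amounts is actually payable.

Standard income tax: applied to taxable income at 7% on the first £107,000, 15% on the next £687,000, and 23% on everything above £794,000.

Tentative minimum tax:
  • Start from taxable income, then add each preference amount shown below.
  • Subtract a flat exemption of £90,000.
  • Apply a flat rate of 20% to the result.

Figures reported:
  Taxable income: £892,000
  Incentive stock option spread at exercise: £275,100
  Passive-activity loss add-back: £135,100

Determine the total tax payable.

£242,440

Tentative minimum tax:
  Adjusted income: £892,000 + £275,100 + £135,100 = £1,302,200
  Less exemption £90,000 → base £1,212,200
  £1,212,200 × 20% = £242,440

Standard income tax:
  £107,000 × 7% = £7,490
  £687,000 × 15% = £103,050
  £98,000 × 23% = £22,540
  → £133,080

£242,440 > £133,080, so the tentative minimum tax is the binding amount.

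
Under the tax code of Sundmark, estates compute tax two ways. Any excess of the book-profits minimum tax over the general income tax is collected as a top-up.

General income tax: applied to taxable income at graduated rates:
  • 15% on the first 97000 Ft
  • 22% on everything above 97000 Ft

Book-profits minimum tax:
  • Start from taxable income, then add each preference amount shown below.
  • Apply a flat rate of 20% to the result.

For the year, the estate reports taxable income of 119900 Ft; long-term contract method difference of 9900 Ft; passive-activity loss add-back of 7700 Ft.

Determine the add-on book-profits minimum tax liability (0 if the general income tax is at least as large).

Book-profits minimum tax:
  Adjusted income: 119900 Ft + 9900 Ft + 7700 Ft = 137500 Ft
  137500 Ft × 20% = 27500 Ft

General income tax:
  97000 Ft × 15% = 14550 Ft
  22900 Ft × 22% = 5038 Ft
  → 19588 Ft

Excess of book-profits minimum tax over general income tax: 27500 Ft − 19588 Ft = 7912 Ft.

7912 Ft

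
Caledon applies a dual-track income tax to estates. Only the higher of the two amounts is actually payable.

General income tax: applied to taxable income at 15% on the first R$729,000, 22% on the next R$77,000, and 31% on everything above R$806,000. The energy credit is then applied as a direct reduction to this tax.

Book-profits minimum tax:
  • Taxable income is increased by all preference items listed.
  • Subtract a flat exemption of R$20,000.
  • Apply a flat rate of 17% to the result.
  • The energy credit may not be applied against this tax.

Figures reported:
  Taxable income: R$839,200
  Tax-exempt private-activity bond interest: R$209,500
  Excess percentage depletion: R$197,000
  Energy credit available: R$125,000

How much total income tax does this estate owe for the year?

General income tax:
  R$729,000 × 15% = R$109,350
  R$77,000 × 22% = R$16,940
  R$33,200 × 31% = R$10,292
  → R$136,582
  Less energy credit R$125,000 → R$11,582

Book-profits minimum tax:
  Adjusted income: R$839,200 + R$209,500 + R$197,000 = R$1,245,700
  Less exemption R$20,000 → base R$1,225,700
  R$1,225,700 × 17% = R$208,369

R$208,369 > R$11,582, so the book-profits minimum tax is the binding amount.

R$208,369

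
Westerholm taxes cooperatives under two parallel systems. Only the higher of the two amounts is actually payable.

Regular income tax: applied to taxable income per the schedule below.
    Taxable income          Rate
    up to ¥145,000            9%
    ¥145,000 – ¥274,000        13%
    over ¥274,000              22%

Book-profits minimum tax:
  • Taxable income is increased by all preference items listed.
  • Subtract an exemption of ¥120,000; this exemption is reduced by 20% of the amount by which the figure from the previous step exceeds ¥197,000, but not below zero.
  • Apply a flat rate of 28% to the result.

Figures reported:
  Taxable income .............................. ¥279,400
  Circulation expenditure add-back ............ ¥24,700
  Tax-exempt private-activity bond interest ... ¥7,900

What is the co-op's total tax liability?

¥60,200

Regular income tax:
  ¥145,000 × 9% = ¥13,050
  ¥129,000 × 13% = ¥16,770
  ¥5,400 × 22% = ¥1,188
  → ¥31,008

Book-profits minimum tax:
  Adjusted income: ¥279,400 + ¥24,700 + ¥7,900 = ¥312,000
  Exemption: ¥120,000 − 20% × (¥312,000 − ¥197,000) = ¥120,000 − ¥23,000 = ¥97,000
  Base: ¥312,000 − ¥97,000 = ¥215,000
  ¥215,000 × 28% = ¥60,200

¥60,200 > ¥31,008, so the book-profits minimum tax is the binding amount.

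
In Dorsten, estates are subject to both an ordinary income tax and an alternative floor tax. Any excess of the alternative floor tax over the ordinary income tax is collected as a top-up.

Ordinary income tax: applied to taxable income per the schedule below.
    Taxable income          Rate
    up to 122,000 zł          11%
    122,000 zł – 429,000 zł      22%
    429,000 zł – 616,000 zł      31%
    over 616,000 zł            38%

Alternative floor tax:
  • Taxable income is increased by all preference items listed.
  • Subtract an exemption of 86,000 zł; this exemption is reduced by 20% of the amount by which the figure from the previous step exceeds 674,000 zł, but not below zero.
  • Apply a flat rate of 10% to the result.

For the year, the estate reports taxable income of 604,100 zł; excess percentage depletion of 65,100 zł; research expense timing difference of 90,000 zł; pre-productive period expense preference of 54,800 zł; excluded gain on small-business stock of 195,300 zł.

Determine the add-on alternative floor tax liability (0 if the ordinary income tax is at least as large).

0 zł

Ordinary income tax:
  122,000 zł × 11% = 13,420 zł
  307,000 zł × 22% = 67,540 zł
  175,100 zł × 31% = 54,281 zł
  → 135,241 zł

Alternative floor tax:
  Adjusted income: 604,100 zł + 65,100 zł + 90,000 zł + 54,800 zł + 195,300 zł = 1,009,300 zł
  Exemption: 86,000 zł − 20% × (1,009,300 zł − 674,000 zł) = 86,000 zł − 67,060 zł = 18,940 zł
  Base: 1,009,300 zł − 18,940 zł = 990,360 zł
  990,360 zł × 10% = 99,036 zł

99,036 zł ≤ 135,241 zł, so no add-on is due.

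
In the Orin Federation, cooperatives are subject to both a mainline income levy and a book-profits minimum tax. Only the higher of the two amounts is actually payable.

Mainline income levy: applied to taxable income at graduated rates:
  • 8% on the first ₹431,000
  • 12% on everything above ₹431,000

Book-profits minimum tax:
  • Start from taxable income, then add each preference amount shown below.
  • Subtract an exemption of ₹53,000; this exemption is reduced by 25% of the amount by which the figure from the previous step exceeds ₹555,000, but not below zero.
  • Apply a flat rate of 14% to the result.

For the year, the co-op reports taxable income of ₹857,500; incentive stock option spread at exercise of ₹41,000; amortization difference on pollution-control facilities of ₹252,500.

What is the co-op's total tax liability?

Mainline income levy:
  ₹431,000 × 8% = ₹34,480
  ₹426,500 × 12% = ₹51,180
  → ₹85,660

Book-profits minimum tax:
  Adjusted income: ₹857,500 + ₹41,000 + ₹252,500 = ₹1,151,000
  Exemption: 25% × (₹1,151,000 − ₹555,000) = ₹149,000 ≥ ₹53,000, so the exemption is fully phased out
  Base: ₹1,151,000 − ₹0 = ₹1,151,000
  ₹1,151,000 × 14% = ₹161,140

₹161,140 > ₹85,660, so the book-profits minimum tax is the binding amount.

₹161,140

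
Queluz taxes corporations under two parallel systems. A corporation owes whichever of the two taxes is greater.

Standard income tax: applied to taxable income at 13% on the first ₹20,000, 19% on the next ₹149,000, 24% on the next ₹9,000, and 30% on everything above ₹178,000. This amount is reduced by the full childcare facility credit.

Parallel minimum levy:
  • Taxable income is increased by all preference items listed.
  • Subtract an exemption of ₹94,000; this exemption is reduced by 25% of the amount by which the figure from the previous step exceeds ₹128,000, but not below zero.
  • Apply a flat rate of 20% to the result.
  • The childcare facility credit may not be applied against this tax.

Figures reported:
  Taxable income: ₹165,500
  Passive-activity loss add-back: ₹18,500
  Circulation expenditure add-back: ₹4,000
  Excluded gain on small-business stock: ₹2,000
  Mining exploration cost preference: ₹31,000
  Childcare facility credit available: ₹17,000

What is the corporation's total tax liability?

Standard income tax:
  ₹20,000 × 13% = ₹2,600
  ₹145,500 × 19% = ₹27,645
  → ₹30,245
  Less childcare facility credit ₹17,000 → ₹13,245

Parallel minimum levy:
  Adjusted income: ₹165,500 + ₹18,500 + ₹4,000 + ₹2,000 + ₹31,000 = ₹221,000
  Exemption: ₹94,000 − 25% × (₹221,000 − ₹128,000) = ₹94,000 − ₹23,250 = ₹70,750
  Base: ₹221,000 − ₹70,750 = ₹150,250
  ₹150,250 × 20% = ₹30,050

₹30,050 > ₹13,245, so the parallel minimum levy is the binding amount.

₹30,050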